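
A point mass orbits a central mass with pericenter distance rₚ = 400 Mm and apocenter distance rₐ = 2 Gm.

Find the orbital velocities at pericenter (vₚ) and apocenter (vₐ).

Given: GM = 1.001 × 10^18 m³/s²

Convert to SI: rₚ = 400 Mm = 4e+08 m; rₐ = 2 Gm = 2e+09 m.
Use the vis-viva equation v² = GM(2/r − 1/a) with a = (rₚ + rₐ)/2 = (4e+08 + 2e+09)/2 = 1.2e+09 m.
vₚ = √(GM · (2/rₚ − 1/a)) = √(1.001e+18 · (2/4e+08 − 1/1.2e+09)) m/s ≈ 6.458e+04 m/s = 64.58 km/s.
vₐ = √(GM · (2/rₐ − 1/a)) = √(1.001e+18 · (2/2e+09 − 1/1.2e+09)) m/s ≈ 1.292e+04 m/s = 12.92 km/s.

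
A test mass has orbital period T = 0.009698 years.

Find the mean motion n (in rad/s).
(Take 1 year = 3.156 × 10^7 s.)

Convert to SI: T = 0.009698 years = 306069 s.
n = 2π / T.
n = 2π / 306069 s ≈ 2.053e-05 rad/s.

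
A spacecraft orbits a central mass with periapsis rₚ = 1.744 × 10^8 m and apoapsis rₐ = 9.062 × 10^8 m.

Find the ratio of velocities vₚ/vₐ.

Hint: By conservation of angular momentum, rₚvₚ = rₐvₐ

Conservation of angular momentum gives rₚvₚ = rₐvₐ, so vₚ/vₐ = rₐ/rₚ.
vₚ/vₐ = 9.062e+08 / 1.744e+08 ≈ 5.196.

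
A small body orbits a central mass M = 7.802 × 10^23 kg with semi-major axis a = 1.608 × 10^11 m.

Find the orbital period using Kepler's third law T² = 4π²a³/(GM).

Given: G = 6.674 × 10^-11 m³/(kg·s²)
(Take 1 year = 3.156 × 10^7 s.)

GM = G · M = 6.674e-11 · 7.802e+23 = 5.20705e+13 m³/s².
Kepler's third law: T = 2π √(a³ / GM).
Substituting a = 1.608e+11 m and GM = 5.20705e+13 m³/s²:
T = 2π √((1.608e+11)³ / 5.20705e+13) s
T ≈ 5.615e+10 s = 1779 years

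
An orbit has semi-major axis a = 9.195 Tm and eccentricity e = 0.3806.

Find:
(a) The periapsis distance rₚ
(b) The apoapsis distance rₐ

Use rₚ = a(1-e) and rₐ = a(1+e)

Convert to SI: a = 9.195 Tm = 9.195e+12 m.
(a) rₚ = a(1 − e) = 9.195e+12 · (1 − 0.3806) = 9.195e+12 · 0.6194 ≈ 5.695e+12 m = 5.695 Tm.
(b) rₐ = a(1 + e) = 9.195e+12 · (1 + 0.3806) = 9.195e+12 · 1.3806 ≈ 1.269e+13 m = 12.69 Tm.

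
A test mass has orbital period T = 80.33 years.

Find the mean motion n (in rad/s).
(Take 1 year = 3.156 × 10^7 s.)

Convert to SI: T = 80.33 years = 2.53521e+09 s.
n = 2π / T.
n = 2π / 2.53521e+09 s ≈ 2.478e-09 rad/s.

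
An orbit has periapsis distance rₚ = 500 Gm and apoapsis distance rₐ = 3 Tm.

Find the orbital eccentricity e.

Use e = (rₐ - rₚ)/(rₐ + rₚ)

Convert to SI: rₚ = 500 Gm = 5e+11 m; rₐ = 3 Tm = 3e+12 m.
e = (rₐ − rₚ) / (rₐ + rₚ).
e = (3e+12 − 5e+11) / (3e+12 + 5e+11) = 2.5e+12 / 3.5e+12 ≈ 0.7143.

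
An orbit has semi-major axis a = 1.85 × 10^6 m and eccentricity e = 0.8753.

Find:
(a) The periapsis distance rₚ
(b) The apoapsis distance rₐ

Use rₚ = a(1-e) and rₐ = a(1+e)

(a) rₚ = a(1 − e) = 1.85e+06 · (1 − 0.8753) = 1.85e+06 · 0.1247 ≈ 2.307e+05 m = 2.307 × 10^5 m.
(b) rₐ = a(1 + e) = 1.85e+06 · (1 + 0.8753) = 1.85e+06 · 1.8753 ≈ 3.469e+06 m = 3.469 × 10^6 m.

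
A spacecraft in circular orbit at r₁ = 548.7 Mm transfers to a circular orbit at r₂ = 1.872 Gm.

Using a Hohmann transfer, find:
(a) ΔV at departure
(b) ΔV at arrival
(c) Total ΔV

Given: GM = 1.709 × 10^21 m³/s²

Convert to SI: r₁ = 548.7 Mm = 5.487e+08 m; r₂ = 1.872 Gm = 1.872e+09 m.
Transfer semi-major axis: a_t = (r₁ + r₂)/2 = (5.487e+08 + 1.872e+09)/2 = 1.21035e+09 m.
Circular speeds: v₁ = √(GM/r₁) = 1.76483e+06 m/s, v₂ = √(GM/r₂) = 955472 m/s.
Transfer speeds (vis-viva v² = GM(2/r − 1/a_t)): v₁ᵗ = 2.19483e+06 m/s, v₂ᵗ = 643325 m/s.
(a) ΔV₁ = |v₁ᵗ − v₁| ≈ 4.3e+05 m/s = 430 km/s.
(b) ΔV₂ = |v₂ − v₂ᵗ| ≈ 3.121e+05 m/s = 312.1 km/s.
(c) ΔV_total = ΔV₁ + ΔV₂ ≈ 7.421e+05 m/s = 742.1 km/s.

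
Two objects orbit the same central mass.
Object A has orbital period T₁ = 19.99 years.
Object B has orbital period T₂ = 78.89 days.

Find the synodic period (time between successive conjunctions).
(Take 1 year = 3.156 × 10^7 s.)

Convert to SI: T₁ = 19.99 years = 6.30884e+08 s; T₂ = 78.89 days = 6.8161e+06 s.
T_syn = |T₁ · T₂ / (T₁ − T₂)|.
T_syn = |6.30884e+08 · 6.8161e+06 / (6.30884e+08 − 6.8161e+06)| s ≈ 6.891e+06 s = 79.75 days.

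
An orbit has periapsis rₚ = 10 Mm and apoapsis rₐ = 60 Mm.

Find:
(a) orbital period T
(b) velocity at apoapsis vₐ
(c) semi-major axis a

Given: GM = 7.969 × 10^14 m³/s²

Convert to SI: rₚ = 10 Mm = 1e+07 m; rₐ = 60 Mm = 6e+07 m.
(a) With a = (rₚ + rₐ)/2 = 3.5e+07 m, T = 2π √(a³/GM) = 2π √((3.5e+07)³/7.969e+14) s ≈ 4.609e+04 s
(b) With a = (rₚ + rₐ)/2 = 3.5e+07 m, vₐ = √(GM (2/rₐ − 1/a)) = √(7.969e+14 · (2/6e+07 − 1/3.5e+07)) m/s ≈ 1948 m/s
(c) a = (rₚ + rₐ)/2 = (1e+07 + 6e+07)/2 ≈ 3.5e+07 m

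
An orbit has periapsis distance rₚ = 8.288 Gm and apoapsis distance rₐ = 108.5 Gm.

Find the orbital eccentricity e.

Convert to SI: rₚ = 8.288 Gm = 8.288e+09 m; rₐ = 108.5 Gm = 1.085e+11 m.
e = (rₐ − rₚ) / (rₐ + rₚ).
e = (1.085e+11 − 8.288e+09) / (1.085e+11 + 8.288e+09) = 1.00212e+11 / 1.16788e+11 ≈ 0.8581.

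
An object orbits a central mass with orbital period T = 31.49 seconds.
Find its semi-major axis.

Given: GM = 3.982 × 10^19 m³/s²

Invert Kepler's third law: a = (GM · T² / (4π²))^(1/3).
Substituting T = 31.49 s and GM = 3.982e+19 m³/s²:
a = (3.982e+19 · (31.49)² / (4π²))^(1/3) m
a ≈ 1e+07 m = 10 Mm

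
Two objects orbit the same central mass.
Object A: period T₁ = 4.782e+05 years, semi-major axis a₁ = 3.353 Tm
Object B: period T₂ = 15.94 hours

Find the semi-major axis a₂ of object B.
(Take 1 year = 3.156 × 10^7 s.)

Convert to SI: T₁ = 4.782e+05 years = 1.5092e+13 s; a₁ = 3.353 Tm = 3.353e+12 m; T₂ = 15.94 hours = 57384 s.
Kepler's third law: (T₁/T₂)² = (a₁/a₂)³ ⇒ a₂ = a₁ · (T₂/T₁)^(2/3).
T₂/T₁ = 57384 / 1.5092e+13 = 3.80228e-09.
a₂ = 3.353e+12 · (3.80228e-09)^(2/3) m ≈ 8.168e+06 m = 8.168 Mm.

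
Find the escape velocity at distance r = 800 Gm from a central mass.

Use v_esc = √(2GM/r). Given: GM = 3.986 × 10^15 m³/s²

Convert to SI: r = 800 Gm = 8e+11 m.
Escape velocity comes from setting total energy to zero: ½v² − GM/r = 0 ⇒ v_esc = √(2GM / r).
v_esc = √(2 · 3.986e+15 / 8e+11) m/s ≈ 99.82 m/s = 99.82 m/s.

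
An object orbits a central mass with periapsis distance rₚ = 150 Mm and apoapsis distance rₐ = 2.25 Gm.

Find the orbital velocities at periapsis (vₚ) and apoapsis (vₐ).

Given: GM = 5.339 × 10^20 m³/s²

Convert to SI: rₚ = 150 Mm = 1.5e+08 m; rₐ = 2.25 Gm = 2.25e+09 m.
Use the vis-viva equation v² = GM(2/r − 1/a) with a = (rₚ + rₐ)/2 = (1.5e+08 + 2.25e+09)/2 = 1.2e+09 m.
vₚ = √(GM · (2/rₚ − 1/a)) = √(5.339e+20 · (2/1.5e+08 − 1/1.2e+09)) m/s ≈ 2.583e+06 m/s = 2583 km/s.
vₐ = √(GM · (2/rₐ − 1/a)) = √(5.339e+20 · (2/2.25e+09 − 1/1.2e+09)) m/s ≈ 1.722e+05 m/s = 172.2 km/s.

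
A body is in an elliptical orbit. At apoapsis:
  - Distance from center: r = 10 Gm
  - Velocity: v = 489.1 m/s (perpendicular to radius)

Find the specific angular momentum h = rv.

Convert to SI: r = 10 Gm = 1e+10 m.
With v perpendicular to r, h = r · v.
h = 1e+10 · 489.1 m²/s ≈ 4.891e+12 m²/s.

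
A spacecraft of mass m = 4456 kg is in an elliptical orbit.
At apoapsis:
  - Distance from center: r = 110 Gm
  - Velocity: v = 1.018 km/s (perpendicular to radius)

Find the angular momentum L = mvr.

Convert to SI: r = 110 Gm = 1.1e+11 m; v = 1.018 km/s = 1018 m/s.
Since v is perpendicular to r, L = m · v · r.
L = 4456 · 1018 · 1.1e+11 kg·m²/s ≈ 4.99e+17 kg·m²/s.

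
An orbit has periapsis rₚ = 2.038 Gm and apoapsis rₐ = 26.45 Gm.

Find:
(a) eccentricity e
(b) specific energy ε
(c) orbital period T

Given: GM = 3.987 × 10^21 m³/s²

Convert to SI: rₚ = 2.038 Gm = 2.038e+09 m; rₐ = 26.45 Gm = 2.645e+10 m.
(a) e = (rₐ − rₚ)/(rₐ + rₚ) = (2.645e+10 − 2.038e+09)/(2.645e+10 + 2.038e+09) ≈ 0.8569
(b) With a = (rₚ + rₐ)/2 = 1.4244e+10 m, ε = −GM/(2a) = −3.987e+21/(2 · 1.4244e+10) J/kg ≈ -1.4e+11 J/kg
(c) With a = (rₚ + rₐ)/2 = 1.4244e+10 m, T = 2π √(a³/GM) = 2π √((1.4244e+10)³/3.987e+21) s ≈ 1.692e+05 s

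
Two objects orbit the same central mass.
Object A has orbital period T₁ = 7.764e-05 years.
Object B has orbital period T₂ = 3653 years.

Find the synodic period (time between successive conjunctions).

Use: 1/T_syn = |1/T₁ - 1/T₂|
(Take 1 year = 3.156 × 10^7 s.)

Convert to SI: T₁ = 7.764e-05 years = 2450.32 s; T₂ = 3653 years = 1.15289e+11 s.
T_syn = |T₁ · T₂ / (T₁ − T₂)|.
T_syn = |2450.32 · 1.15289e+11 / (2450.32 − 1.15289e+11)| s ≈ 2450 s = 7.764e-05 years.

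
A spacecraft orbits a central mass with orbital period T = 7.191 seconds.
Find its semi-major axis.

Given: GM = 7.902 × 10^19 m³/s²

Invert Kepler's third law: a = (GM · T² / (4π²))^(1/3).
Substituting T = 7.191 s and GM = 7.902e+19 m³/s²:
a = (7.902e+19 · (7.191)² / (4π²))^(1/3) m
a ≈ 4.695e+06 m = 4.695 Mm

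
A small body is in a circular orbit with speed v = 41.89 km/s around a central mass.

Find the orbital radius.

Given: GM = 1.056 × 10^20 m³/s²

Convert to SI: v = 41.89 km/s = 41890 m/s.
For a circular orbit, v² = GM / r, so r = GM / v².
r = 1.056e+20 / (41890)² m ≈ 6.018e+10 m = 60.18 Gm.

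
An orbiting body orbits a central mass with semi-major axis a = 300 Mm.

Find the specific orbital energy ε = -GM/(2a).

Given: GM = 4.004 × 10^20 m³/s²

Convert to SI: a = 300 Mm = 3e+08 m.
ε = −GM / (2a).
ε = −4.004e+20 / (2 · 3e+08) J/kg ≈ -6.673e+11 J/kg = -667.3 GJ/kg.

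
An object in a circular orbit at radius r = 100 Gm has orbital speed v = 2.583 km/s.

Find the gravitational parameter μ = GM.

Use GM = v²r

Convert to SI: r = 100 Gm = 1e+11 m; v = 2.583 km/s = 2583 m/s.
For a circular orbit v² = GM/r, so GM = v² · r.
GM = (2583)² · 1e+11 m³/s² ≈ 6.672e+17 m³/s² = 6.672 × 10^17 m³/s².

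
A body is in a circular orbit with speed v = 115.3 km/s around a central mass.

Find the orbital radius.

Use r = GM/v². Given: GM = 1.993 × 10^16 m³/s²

Convert to SI: v = 115.3 km/s = 115300 m/s.
For a circular orbit, v² = GM / r, so r = GM / v².
r = 1.993e+16 / (115300)² m ≈ 1.499e+06 m = 1.499 Mm.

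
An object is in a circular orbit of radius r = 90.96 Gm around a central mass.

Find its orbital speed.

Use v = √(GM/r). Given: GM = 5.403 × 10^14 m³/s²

Convert to SI: r = 90.96 Gm = 9.096e+10 m.
For a circular orbit, gravity supplies the centripetal force, so v = √(GM / r).
v = √(5.403e+14 / 9.096e+10) m/s ≈ 77.07 m/s = 77.07 m/s.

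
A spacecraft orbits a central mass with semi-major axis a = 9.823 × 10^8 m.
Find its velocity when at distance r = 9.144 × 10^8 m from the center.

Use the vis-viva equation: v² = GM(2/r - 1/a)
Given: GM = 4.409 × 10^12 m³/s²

Vis-viva: v = √(GM · (2/r − 1/a)).
2/r − 1/a = 2/9.144e+08 − 1/9.823e+08 = 1.16921e-09 m⁻¹.
v = √(4.409e+12 · 1.16921e-09) m/s ≈ 71.8 m/s = 71.8 m/s.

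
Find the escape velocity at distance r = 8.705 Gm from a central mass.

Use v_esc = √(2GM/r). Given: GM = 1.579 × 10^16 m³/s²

Convert to SI: r = 8.705 Gm = 8.705e+09 m.
Escape velocity comes from setting total energy to zero: ½v² − GM/r = 0 ⇒ v_esc = √(2GM / r).
v_esc = √(2 · 1.579e+16 / 8.705e+09) m/s ≈ 1905 m/s = 1.905 km/s.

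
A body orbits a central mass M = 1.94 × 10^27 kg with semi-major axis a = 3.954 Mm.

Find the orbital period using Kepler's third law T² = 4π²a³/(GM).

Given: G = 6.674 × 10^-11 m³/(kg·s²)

Convert to SI: a = 3.954 Mm = 3.954e+06 m.
GM = G · M = 6.674e-11 · 1.94e+27 = 1.29476e+17 m³/s².
Kepler's third law: T = 2π √(a³ / GM).
Substituting a = 3.954e+06 m and GM = 1.29476e+17 m³/s²:
T = 2π √((3.954e+06)³ / 1.29476e+17) s
T ≈ 137.3 s = 2.288 minutes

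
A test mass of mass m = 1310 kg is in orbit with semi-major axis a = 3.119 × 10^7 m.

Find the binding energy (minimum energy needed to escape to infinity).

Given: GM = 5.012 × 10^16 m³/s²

Total orbital energy is E = −GMm/(2a); binding energy is E_bind = −E = GMm/(2a).
E_bind = 5.012e+16 · 1310 / (2 · 3.119e+07) J ≈ 1.053e+12 J = 1.053 TJ.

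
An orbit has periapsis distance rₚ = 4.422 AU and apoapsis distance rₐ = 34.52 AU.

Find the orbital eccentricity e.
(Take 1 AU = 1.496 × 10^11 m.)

Convert to SI: rₚ = 4.422 AU = 6.61531e+11 m; rₐ = 34.52 AU = 5.16419e+12 m.
e = (rₐ − rₚ) / (rₐ + rₚ).
e = (5.16419e+12 − 6.61531e+11) / (5.16419e+12 + 6.61531e+11) = 4.50266e+12 / 5.82572e+12 ≈ 0.7729.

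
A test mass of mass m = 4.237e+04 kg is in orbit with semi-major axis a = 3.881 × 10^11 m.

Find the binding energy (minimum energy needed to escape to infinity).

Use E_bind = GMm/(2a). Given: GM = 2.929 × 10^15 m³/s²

Total orbital energy is E = −GMm/(2a); binding energy is E_bind = −E = GMm/(2a).
E_bind = 2.929e+15 · 4.237e+04 / (2 · 3.881e+11) J ≈ 1.599e+08 J = 159.9 MJ.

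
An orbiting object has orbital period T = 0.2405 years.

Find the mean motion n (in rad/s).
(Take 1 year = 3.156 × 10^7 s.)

Convert to SI: T = 0.2405 years = 7.59018e+06 s.
n = 2π / T.
n = 2π / 7.59018e+06 s ≈ 8.278e-07 rad/s.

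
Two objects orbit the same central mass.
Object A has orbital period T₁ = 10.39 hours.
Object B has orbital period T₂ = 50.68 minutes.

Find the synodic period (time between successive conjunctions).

Convert to SI: T₁ = 10.39 hours = 37404 s; T₂ = 50.68 minutes = 3040.8 s.
T_syn = |T₁ · T₂ / (T₁ − T₂)|.
T_syn = |37404 · 3040.8 / (37404 − 3040.8)| s ≈ 3310 s = 55.16 minutes.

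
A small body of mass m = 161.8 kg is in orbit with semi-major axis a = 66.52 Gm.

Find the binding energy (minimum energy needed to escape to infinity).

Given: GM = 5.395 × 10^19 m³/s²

Convert to SI: a = 66.52 Gm = 6.652e+10 m.
Total orbital energy is E = −GMm/(2a); binding energy is E_bind = −E = GMm/(2a).
E_bind = 5.395e+19 · 161.8 / (2 · 6.652e+10) J ≈ 6.561e+10 J = 65.61 GJ.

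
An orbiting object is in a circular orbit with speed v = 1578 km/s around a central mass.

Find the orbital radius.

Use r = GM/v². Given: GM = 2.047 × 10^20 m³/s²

Convert to SI: v = 1578 km/s = 1.578e+06 m/s.
For a circular orbit, v² = GM / r, so r = GM / v².
r = 2.047e+20 / (1.578e+06)² m ≈ 8.221e+07 m = 8.221 × 10^7 m.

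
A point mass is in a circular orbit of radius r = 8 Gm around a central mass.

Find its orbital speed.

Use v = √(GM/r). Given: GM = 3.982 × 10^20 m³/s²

Convert to SI: r = 8 Gm = 8e+09 m.
For a circular orbit, gravity supplies the centripetal force, so v = √(GM / r).
v = √(3.982e+20 / 8e+09) m/s ≈ 2.231e+05 m/s = 223.1 km/s.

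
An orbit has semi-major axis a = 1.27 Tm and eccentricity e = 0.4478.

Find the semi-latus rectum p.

Convert to SI: a = 1.27 Tm = 1.27e+12 m.
p = a (1 − e²).
p = 1.27e+12 · (1 − (0.4478)²) = 1.27e+12 · 0.799475 ≈ 1.015e+12 m = 1.015 Tm.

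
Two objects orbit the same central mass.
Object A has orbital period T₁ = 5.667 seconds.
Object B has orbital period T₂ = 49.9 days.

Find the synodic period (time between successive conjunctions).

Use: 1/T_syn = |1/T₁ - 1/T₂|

Convert to SI: T₂ = 49.9 days = 4.31136e+06 s.
T_syn = |T₁ · T₂ / (T₁ − T₂)|.
T_syn = |5.667 · 4.31136e+06 / (5.667 − 4.31136e+06)| s ≈ 5.667 s = 5.667 seconds.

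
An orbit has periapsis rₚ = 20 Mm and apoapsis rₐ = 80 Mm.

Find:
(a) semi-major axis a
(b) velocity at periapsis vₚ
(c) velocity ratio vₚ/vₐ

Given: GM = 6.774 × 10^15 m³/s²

Convert to SI: rₚ = 20 Mm = 2e+07 m; rₐ = 80 Mm = 8e+07 m.
(a) a = (rₚ + rₐ)/2 = (2e+07 + 8e+07)/2 ≈ 5e+07 m
(b) With a = (rₚ + rₐ)/2 = 5e+07 m, vₚ = √(GM (2/rₚ − 1/a)) = √(6.774e+15 · (2/2e+07 − 1/5e+07)) m/s ≈ 2.328e+04 m/s
(c) Conservation of angular momentum (rₚvₚ = rₐvₐ) gives vₚ/vₐ = rₐ/rₚ = 8e+07/2e+07 ≈ 4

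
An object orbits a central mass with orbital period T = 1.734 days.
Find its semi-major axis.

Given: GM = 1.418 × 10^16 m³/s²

Convert to SI: T = 1.734 days = 149818 s.
Invert Kepler's third law: a = (GM · T² / (4π²))^(1/3).
Substituting T = 149818 s and GM = 1.418e+16 m³/s²:
a = (1.418e+16 · (149818)² / (4π²))^(1/3) m
a ≈ 2.005e+08 m = 2.005 × 10^8 m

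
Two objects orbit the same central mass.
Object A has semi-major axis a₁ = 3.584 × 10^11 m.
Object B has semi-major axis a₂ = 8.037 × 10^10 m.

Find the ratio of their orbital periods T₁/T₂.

From Kepler's third law, (T₁/T₂)² = (a₁/a₂)³, so T₁/T₂ = (a₁/a₂)^(3/2).
a₁/a₂ = 3.584e+11 / 8.037e+10 = 4.45938.
T₁/T₂ = (4.45938)^(3/2) ≈ 9.417.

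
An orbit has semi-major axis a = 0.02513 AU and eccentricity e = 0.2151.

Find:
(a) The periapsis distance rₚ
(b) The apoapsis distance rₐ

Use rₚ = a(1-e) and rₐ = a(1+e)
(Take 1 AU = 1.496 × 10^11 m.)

Convert to SI: a = 0.02513 AU = 3.75945e+09 m.
(a) rₚ = a(1 − e) = 3.75945e+09 · (1 − 0.2151) = 3.75945e+09 · 0.7849 ≈ 2.951e+09 m = 0.01972 AU.
(b) rₐ = a(1 + e) = 3.75945e+09 · (1 + 0.2151) = 3.75945e+09 · 1.2151 ≈ 4.568e+09 m = 0.03054 AU.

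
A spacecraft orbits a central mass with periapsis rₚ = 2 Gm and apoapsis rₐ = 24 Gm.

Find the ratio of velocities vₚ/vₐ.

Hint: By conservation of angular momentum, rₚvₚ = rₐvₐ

Convert to SI: rₚ = 2 Gm = 2e+09 m; rₐ = 24 Gm = 2.4e+10 m.
Conservation of angular momentum gives rₚvₚ = rₐvₐ, so vₚ/vₐ = rₐ/rₚ.
vₚ/vₐ = 2.4e+10 / 2e+09 ≈ 12.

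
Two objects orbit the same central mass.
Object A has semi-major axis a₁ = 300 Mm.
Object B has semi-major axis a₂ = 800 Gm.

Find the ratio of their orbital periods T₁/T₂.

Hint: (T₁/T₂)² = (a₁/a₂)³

Convert to SI: a₁ = 300 Mm = 3e+08 m; a₂ = 800 Gm = 8e+11 m.
From Kepler's third law, (T₁/T₂)² = (a₁/a₂)³, so T₁/T₂ = (a₁/a₂)^(3/2).
a₁/a₂ = 3e+08 / 8e+11 = 0.000375.
T₁/T₂ = (0.000375)^(3/2) ≈ 7.262e-06.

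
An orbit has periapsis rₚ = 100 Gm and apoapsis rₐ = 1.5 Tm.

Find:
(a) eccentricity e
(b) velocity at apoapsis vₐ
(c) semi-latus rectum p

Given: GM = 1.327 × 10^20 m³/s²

Convert to SI: rₚ = 100 Gm = 1e+11 m; rₐ = 1.5 Tm = 1.5e+12 m.
(a) e = (rₐ − rₚ)/(rₐ + rₚ) = (1.5e+12 − 1e+11)/(1.5e+12 + 1e+11) ≈ 0.875
(b) With a = (rₚ + rₐ)/2 = 8e+11 m, vₐ = √(GM (2/rₐ − 1/a)) = √(1.327e+20 · (2/1.5e+12 − 1/8e+11)) m/s ≈ 3325 m/s
(c) From a = (rₚ + rₐ)/2 = 8e+11 m and e = (rₐ − rₚ)/(rₐ + rₚ) = 0.875, p = a(1 − e²) = 8e+11 · (1 − (0.875)²) ≈ 1.875e+11 m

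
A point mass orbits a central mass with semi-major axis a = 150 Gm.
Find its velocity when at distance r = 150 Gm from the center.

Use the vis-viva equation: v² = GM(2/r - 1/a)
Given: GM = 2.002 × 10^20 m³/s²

Convert to SI: a = 150 Gm = 1.5e+11 m; r = 150 Gm = 1.5e+11 m.
Vis-viva: v = √(GM · (2/r − 1/a)).
2/r − 1/a = 2/1.5e+11 − 1/1.5e+11 = 6.66667e-12 m⁻¹.
v = √(2.002e+20 · 6.66667e-12) m/s ≈ 3.653e+04 m/s = 36.53 km/s.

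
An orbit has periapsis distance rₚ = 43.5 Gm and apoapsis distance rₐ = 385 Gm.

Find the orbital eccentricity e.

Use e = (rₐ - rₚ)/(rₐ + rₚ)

Convert to SI: rₚ = 43.5 Gm = 4.35e+10 m; rₐ = 385 Gm = 3.85e+11 m.
e = (rₐ − rₚ) / (rₐ + rₚ).
e = (3.85e+11 − 4.35e+10) / (3.85e+11 + 4.35e+10) = 3.415e+11 / 4.285e+11 ≈ 0.797.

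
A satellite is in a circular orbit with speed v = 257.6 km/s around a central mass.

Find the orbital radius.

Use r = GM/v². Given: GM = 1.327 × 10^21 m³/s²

Convert to SI: v = 257.6 km/s = 257600 m/s.
For a circular orbit, v² = GM / r, so r = GM / v².
r = 1.327e+21 / (257600)² m ≈ 2e+10 m = 20 Gm.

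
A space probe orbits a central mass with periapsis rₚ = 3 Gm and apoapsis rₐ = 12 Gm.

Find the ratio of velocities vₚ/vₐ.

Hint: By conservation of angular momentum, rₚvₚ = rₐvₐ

Convert to SI: rₚ = 3 Gm = 3e+09 m; rₐ = 12 Gm = 1.2e+10 m.
Conservation of angular momentum gives rₚvₚ = rₐvₐ, so vₚ/vₐ = rₐ/rₚ.
vₚ/vₐ = 1.2e+10 / 3e+09 ≈ 4.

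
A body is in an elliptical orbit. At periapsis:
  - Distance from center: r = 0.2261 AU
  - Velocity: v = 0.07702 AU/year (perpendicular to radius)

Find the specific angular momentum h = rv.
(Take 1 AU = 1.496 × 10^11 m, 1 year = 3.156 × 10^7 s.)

Convert to SI: r = 0.2261 AU = 3.38246e+10 m; v = 0.07702 AU/year = 365.088 m/s.
With v perpendicular to r, h = r · v.
h = 3.38246e+10 · 365.088 m²/s ≈ 1.235e+13 m²/s.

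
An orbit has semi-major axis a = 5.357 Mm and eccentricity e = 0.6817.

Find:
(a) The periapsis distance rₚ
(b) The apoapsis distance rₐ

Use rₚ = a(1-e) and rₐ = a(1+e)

Convert to SI: a = 5.357 Mm = 5.357e+06 m.
(a) rₚ = a(1 − e) = 5.357e+06 · (1 − 0.6817) = 5.357e+06 · 0.3183 ≈ 1.705e+06 m = 1.705 Mm.
(b) rₐ = a(1 + e) = 5.357e+06 · (1 + 0.6817) = 5.357e+06 · 1.6817 ≈ 9.009e+06 m = 9.009 Mm.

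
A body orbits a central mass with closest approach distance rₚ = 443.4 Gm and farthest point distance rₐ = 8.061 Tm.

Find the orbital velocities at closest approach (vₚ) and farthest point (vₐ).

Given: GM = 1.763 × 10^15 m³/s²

Convert to SI: rₚ = 443.4 Gm = 4.434e+11 m; rₐ = 8.061 Tm = 8.061e+12 m.
Use the vis-viva equation v² = GM(2/r − 1/a) with a = (rₚ + rₐ)/2 = (4.434e+11 + 8.061e+12)/2 = 4.2522e+12 m.
vₚ = √(GM · (2/rₚ − 1/a)) = √(1.763e+15 · (2/4.434e+11 − 1/4.2522e+12)) m/s ≈ 86.82 m/s = 86.82 m/s.
vₐ = √(GM · (2/rₐ − 1/a)) = √(1.763e+15 · (2/8.061e+12 − 1/4.2522e+12)) m/s ≈ 4.776 m/s = 4.776 m/s.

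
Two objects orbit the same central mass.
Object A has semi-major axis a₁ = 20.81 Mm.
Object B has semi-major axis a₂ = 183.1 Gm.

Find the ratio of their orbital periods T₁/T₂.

Convert to SI: a₁ = 20.81 Mm = 2.081e+07 m; a₂ = 183.1 Gm = 1.831e+11 m.
From Kepler's third law, (T₁/T₂)² = (a₁/a₂)³, so T₁/T₂ = (a₁/a₂)^(3/2).
a₁/a₂ = 2.081e+07 / 1.831e+11 = 0.000113654.
T₁/T₂ = (0.000113654)^(3/2) ≈ 1.212e-06.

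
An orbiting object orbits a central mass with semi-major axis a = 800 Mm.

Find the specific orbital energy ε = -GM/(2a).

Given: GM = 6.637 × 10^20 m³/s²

Convert to SI: a = 800 Mm = 8e+08 m.
ε = −GM / (2a).
ε = −6.637e+20 / (2 · 8e+08) J/kg ≈ -4.148e+11 J/kg = -414.8 GJ/kg.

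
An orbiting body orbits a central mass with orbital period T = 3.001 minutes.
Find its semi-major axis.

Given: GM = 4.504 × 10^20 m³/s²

Convert to SI: T = 3.001 minutes = 180.06 s.
Invert Kepler's third law: a = (GM · T² / (4π²))^(1/3).
Substituting T = 180.06 s and GM = 4.504e+20 m³/s²:
a = (4.504e+20 · (180.06)² / (4π²))^(1/3) m
a ≈ 7.178e+07 m = 71.78 Mm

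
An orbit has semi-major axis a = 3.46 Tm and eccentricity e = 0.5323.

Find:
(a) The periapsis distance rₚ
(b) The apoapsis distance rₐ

Convert to SI: a = 3.46 Tm = 3.46e+12 m.
(a) rₚ = a(1 − e) = 3.46e+12 · (1 − 0.5323) = 3.46e+12 · 0.4677 ≈ 1.618e+12 m = 1.618 Tm.
(b) rₐ = a(1 + e) = 3.46e+12 · (1 + 0.5323) = 3.46e+12 · 1.5323 ≈ 5.302e+12 m = 5.302 Tm.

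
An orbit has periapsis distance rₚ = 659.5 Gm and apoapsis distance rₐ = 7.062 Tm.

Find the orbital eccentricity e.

Convert to SI: rₚ = 659.5 Gm = 6.595e+11 m; rₐ = 7.062 Tm = 7.062e+12 m.
e = (rₐ − rₚ) / (rₐ + rₚ).
e = (7.062e+12 − 6.595e+11) / (7.062e+12 + 6.595e+11) = 6.4025e+12 / 7.7215e+12 ≈ 0.8292.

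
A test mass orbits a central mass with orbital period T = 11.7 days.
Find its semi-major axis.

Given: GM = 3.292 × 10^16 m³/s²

Convert to SI: T = 11.7 days = 1.01088e+06 s.
Invert Kepler's third law: a = (GM · T² / (4π²))^(1/3).
Substituting T = 1.01088e+06 s and GM = 3.292e+16 m³/s²:
a = (3.292e+16 · (1.01088e+06)² / (4π²))^(1/3) m
a ≈ 9.481e+08 m = 948.1 Mm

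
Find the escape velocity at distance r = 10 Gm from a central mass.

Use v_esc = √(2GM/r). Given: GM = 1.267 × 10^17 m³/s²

Convert to SI: r = 10 Gm = 1e+10 m.
Escape velocity comes from setting total energy to zero: ½v² − GM/r = 0 ⇒ v_esc = √(2GM / r).
v_esc = √(2 · 1.267e+17 / 1e+10) m/s ≈ 5034 m/s = 5.034 km/s.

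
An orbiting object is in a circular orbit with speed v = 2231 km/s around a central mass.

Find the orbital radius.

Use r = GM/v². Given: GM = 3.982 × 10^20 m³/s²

Convert to SI: v = 2231 km/s = 2.231e+06 m/s.
For a circular orbit, v² = GM / r, so r = GM / v².
r = 3.982e+20 / (2.231e+06)² m ≈ 8e+07 m = 80 Mm.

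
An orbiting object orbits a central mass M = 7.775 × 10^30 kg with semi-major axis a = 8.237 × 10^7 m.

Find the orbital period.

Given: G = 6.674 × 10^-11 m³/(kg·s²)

GM = G · M = 6.674e-11 · 7.775e+30 = 5.18903e+20 m³/s².
Kepler's third law: T = 2π √(a³ / GM).
Substituting a = 8.237e+07 m and GM = 5.18903e+20 m³/s²:
T = 2π √((8.237e+07)³ / 5.18903e+20) s
T ≈ 206.2 s = 3.437 minutes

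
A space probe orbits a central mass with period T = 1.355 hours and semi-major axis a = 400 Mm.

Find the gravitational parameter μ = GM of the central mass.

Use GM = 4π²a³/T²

Convert to SI: T = 1.355 hours = 4878 s; a = 400 Mm = 4e+08 m.
GM = 4π² · a³ / T².
GM = 4π² · (4e+08)³ / (4878)² m³/s² ≈ 1.062e+20 m³/s² = 1.062 × 10^20 m³/s².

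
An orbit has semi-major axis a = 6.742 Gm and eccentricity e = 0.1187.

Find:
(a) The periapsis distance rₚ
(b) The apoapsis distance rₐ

Convert to SI: a = 6.742 Gm = 6.742e+09 m.
(a) rₚ = a(1 − e) = 6.742e+09 · (1 − 0.1187) = 6.742e+09 · 0.8813 ≈ 5.942e+09 m = 5.942 Gm.
(b) rₐ = a(1 + e) = 6.742e+09 · (1 + 0.1187) = 6.742e+09 · 1.1187 ≈ 7.542e+09 m = 7.542 Gm.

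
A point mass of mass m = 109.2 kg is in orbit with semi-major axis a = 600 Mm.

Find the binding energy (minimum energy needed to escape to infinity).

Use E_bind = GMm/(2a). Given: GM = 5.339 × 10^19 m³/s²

Convert to SI: a = 600 Mm = 6e+08 m.
Total orbital energy is E = −GMm/(2a); binding energy is E_bind = −E = GMm/(2a).
E_bind = 5.339e+19 · 109.2 / (2 · 6e+08) J ≈ 4.858e+12 J = 4.858 TJ.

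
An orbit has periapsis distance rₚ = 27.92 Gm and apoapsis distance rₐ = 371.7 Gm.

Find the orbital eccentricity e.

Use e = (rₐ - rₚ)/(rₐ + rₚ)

Convert to SI: rₚ = 27.92 Gm = 2.792e+10 m; rₐ = 371.7 Gm = 3.717e+11 m.
e = (rₐ − rₚ) / (rₐ + rₚ).
e = (3.717e+11 − 2.792e+10) / (3.717e+11 + 2.792e+10) = 3.4378e+11 / 3.9962e+11 ≈ 0.8603.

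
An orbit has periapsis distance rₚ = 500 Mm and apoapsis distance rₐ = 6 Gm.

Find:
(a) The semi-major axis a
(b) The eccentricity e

Convert to SI: rₚ = 500 Mm = 5e+08 m; rₐ = 6 Gm = 6e+09 m.
(a) a = (rₚ + rₐ) / 2 = (5e+08 + 6e+09) / 2 ≈ 3.25e+09 m = 3.25 Gm.
(b) e = (rₐ − rₚ) / (rₐ + rₚ) = (6e+09 − 5e+08) / (6e+09 + 5e+08) ≈ 0.8462.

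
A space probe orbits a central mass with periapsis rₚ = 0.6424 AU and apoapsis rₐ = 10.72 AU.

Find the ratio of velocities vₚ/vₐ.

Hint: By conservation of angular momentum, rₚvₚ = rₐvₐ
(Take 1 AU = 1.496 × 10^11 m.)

Convert to SI: rₚ = 0.6424 AU = 9.6103e+10 m; rₐ = 10.72 AU = 1.60371e+12 m.
Conservation of angular momentum gives rₚvₚ = rₐvₐ, so vₚ/vₐ = rₐ/rₚ.
vₚ/vₐ = 1.60371e+12 / 9.6103e+10 ≈ 16.69.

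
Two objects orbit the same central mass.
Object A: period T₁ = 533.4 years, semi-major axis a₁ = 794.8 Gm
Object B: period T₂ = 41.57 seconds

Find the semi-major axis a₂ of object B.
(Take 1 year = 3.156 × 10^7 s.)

Convert to SI: T₁ = 533.4 years = 1.68341e+10 s; a₁ = 794.8 Gm = 7.948e+11 m.
Kepler's third law: (T₁/T₂)² = (a₁/a₂)³ ⇒ a₂ = a₁ · (T₂/T₁)^(2/3).
T₂/T₁ = 41.57 / 1.68341e+10 = 2.46939e-09.
a₂ = 7.948e+11 · (2.46939e-09)^(2/3) m ≈ 1.452e+06 m = 1.452 Mm.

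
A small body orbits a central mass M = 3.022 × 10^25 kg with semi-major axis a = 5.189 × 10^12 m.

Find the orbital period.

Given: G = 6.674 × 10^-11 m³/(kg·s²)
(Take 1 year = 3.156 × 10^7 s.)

GM = G · M = 6.674e-11 · 3.022e+25 = 2.01688e+15 m³/s².
Kepler's third law: T = 2π √(a³ / GM).
Substituting a = 5.189e+12 m and GM = 2.01688e+15 m³/s²:
T = 2π √((5.189e+12)³ / 2.01688e+15) s
T ≈ 1.654e+12 s = 5.24e+04 years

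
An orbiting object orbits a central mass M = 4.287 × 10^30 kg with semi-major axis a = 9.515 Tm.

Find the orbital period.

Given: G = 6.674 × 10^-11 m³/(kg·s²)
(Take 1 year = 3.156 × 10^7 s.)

Convert to SI: a = 9.515 Tm = 9.515e+12 m.
GM = G · M = 6.674e-11 · 4.287e+30 = 2.86114e+20 m³/s².
Kepler's third law: T = 2π √(a³ / GM).
Substituting a = 9.515e+12 m and GM = 2.86114e+20 m³/s²:
T = 2π √((9.515e+12)³ / 2.86114e+20) s
T ≈ 1.09e+10 s = 345.5 years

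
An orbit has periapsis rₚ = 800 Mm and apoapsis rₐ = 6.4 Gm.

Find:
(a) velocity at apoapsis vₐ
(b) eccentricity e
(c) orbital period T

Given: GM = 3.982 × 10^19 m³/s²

Convert to SI: rₚ = 800 Mm = 8e+08 m; rₐ = 6.4 Gm = 6.4e+09 m.
(a) With a = (rₚ + rₐ)/2 = 3.6e+09 m, vₐ = √(GM (2/rₐ − 1/a)) = √(3.982e+19 · (2/6.4e+09 − 1/3.6e+09)) m/s ≈ 3.718e+04 m/s
(b) e = (rₐ − rₚ)/(rₐ + rₚ) = (6.4e+09 − 8e+08)/(6.4e+09 + 8e+08) ≈ 0.7778
(c) With a = (rₚ + rₐ)/2 = 3.6e+09 m, T = 2π √(a³/GM) = 2π √((3.6e+09)³/3.982e+19) s ≈ 2.151e+05 s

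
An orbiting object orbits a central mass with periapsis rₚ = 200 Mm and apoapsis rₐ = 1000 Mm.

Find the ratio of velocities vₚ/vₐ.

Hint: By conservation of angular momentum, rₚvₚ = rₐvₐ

Convert to SI: rₚ = 200 Mm = 2e+08 m; rₐ = 1000 Mm = 1e+09 m.
Conservation of angular momentum gives rₚvₚ = rₐvₐ, so vₚ/vₐ = rₐ/rₚ.
vₚ/vₐ = 1e+09 / 2e+08 ≈ 5.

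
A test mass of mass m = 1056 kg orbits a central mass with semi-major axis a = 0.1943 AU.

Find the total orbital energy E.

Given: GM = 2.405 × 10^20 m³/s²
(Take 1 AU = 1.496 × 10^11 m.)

Convert to SI: a = 0.1943 AU = 2.90673e+10 m.
E = −GMm / (2a).
E = −2.405e+20 · 1056 / (2 · 2.90673e+10) J ≈ -4.369e+12 J = -4.369 TJ.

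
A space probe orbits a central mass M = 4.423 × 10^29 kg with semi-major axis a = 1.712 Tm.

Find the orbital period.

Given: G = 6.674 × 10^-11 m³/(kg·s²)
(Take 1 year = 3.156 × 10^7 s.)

Convert to SI: a = 1.712 Tm = 1.712e+12 m.
GM = G · M = 6.674e-11 · 4.423e+29 = 2.95191e+19 m³/s².
Kepler's third law: T = 2π √(a³ / GM).
Substituting a = 1.712e+12 m and GM = 2.95191e+19 m³/s²:
T = 2π √((1.712e+12)³ / 2.95191e+19) s
T ≈ 2.591e+09 s = 82.08 years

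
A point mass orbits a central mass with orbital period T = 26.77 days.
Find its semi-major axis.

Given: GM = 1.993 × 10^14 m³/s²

Convert to SI: T = 26.77 days = 2.31293e+06 s.
Invert Kepler's third law: a = (GM · T² / (4π²))^(1/3).
Substituting T = 2.31293e+06 s and GM = 1.993e+14 m³/s²:
a = (1.993e+14 · (2.31293e+06)² / (4π²))^(1/3) m
a ≈ 3e+08 m = 300 Mm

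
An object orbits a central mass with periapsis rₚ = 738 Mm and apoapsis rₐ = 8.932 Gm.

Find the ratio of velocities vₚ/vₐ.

Convert to SI: rₚ = 738 Mm = 7.38e+08 m; rₐ = 8.932 Gm = 8.932e+09 m.
Conservation of angular momentum gives rₚvₚ = rₐvₐ, so vₚ/vₐ = rₐ/rₚ.
vₚ/vₐ = 8.932e+09 / 7.38e+08 ≈ 12.1.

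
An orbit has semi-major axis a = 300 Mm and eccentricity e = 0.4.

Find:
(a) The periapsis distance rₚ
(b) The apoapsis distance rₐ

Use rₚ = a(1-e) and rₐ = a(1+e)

Convert to SI: a = 300 Mm = 3e+08 m.
(a) rₚ = a(1 − e) = 3e+08 · (1 − 0.4) = 3e+08 · 0.6 ≈ 1.8e+08 m = 180 Mm.
(b) rₐ = a(1 + e) = 3e+08 · (1 + 0.4) = 3e+08 · 1.4 ≈ 4.2e+08 m = 420 Mm.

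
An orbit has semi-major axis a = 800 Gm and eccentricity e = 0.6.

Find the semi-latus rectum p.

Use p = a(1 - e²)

Convert to SI: a = 800 Gm = 8e+11 m.
p = a (1 − e²).
p = 8e+11 · (1 − (0.6)²) = 8e+11 · 0.64 ≈ 5.12e+11 m = 512 Gm.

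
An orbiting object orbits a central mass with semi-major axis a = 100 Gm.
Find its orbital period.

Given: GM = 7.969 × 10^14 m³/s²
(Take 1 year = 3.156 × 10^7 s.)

Convert to SI: a = 100 Gm = 1e+11 m.
Kepler's third law: T = 2π √(a³ / GM).
Substituting a = 1e+11 m and GM = 7.969e+14 m³/s²:
T = 2π √((1e+11)³ / 7.969e+14) s
T ≈ 7.038e+09 s = 223 years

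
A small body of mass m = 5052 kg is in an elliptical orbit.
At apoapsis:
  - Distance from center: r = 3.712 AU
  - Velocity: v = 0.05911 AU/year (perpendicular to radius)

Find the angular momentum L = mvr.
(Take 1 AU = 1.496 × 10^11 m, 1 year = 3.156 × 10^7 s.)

Convert to SI: r = 3.712 AU = 5.55315e+11 m; v = 0.05911 AU/year = 280.192 m/s.
Since v is perpendicular to r, L = m · v · r.
L = 5052 · 280.192 · 5.55315e+11 kg·m²/s ≈ 7.861e+17 kg·m²/s.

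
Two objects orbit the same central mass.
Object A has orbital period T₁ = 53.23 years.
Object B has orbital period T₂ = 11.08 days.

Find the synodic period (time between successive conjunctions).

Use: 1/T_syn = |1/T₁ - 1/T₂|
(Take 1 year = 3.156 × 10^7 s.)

Convert to SI: T₁ = 53.23 years = 1.67994e+09 s; T₂ = 11.08 days = 957312 s.
T_syn = |T₁ · T₂ / (T₁ − T₂)|.
T_syn = |1.67994e+09 · 957312 / (1.67994e+09 − 957312)| s ≈ 9.579e+05 s = 11.09 days.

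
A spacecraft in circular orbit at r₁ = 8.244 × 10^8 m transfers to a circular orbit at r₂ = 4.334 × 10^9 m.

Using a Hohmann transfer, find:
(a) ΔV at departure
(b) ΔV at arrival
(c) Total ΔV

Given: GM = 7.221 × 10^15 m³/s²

Transfer semi-major axis: a_t = (r₁ + r₂)/2 = (8.244e+08 + 4.334e+09)/2 = 2.5792e+09 m.
Circular speeds: v₁ = √(GM/r₁) = 2959.58 m/s, v₂ = √(GM/r₂) = 1290.79 m/s.
Transfer speeds (vis-viva v² = GM(2/r − 1/a_t)): v₁ᵗ = 3836.47 m/s, v₂ᵗ = 729.761 m/s.
(a) ΔV₁ = |v₁ᵗ − v₁| ≈ 876.9 m/s = 876.9 m/s.
(b) ΔV₂ = |v₂ − v₂ᵗ| ≈ 561 m/s = 561 m/s.
(c) ΔV_total = ΔV₁ + ΔV₂ ≈ 1438 m/s = 1.438 km/s.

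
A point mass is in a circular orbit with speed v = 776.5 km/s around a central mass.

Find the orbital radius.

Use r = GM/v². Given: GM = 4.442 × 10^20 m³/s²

Convert to SI: v = 776.5 km/s = 776500 m/s.
For a circular orbit, v² = GM / r, so r = GM / v².
r = 4.442e+20 / (776500)² m ≈ 7.367e+08 m = 7.367 × 10^8 m.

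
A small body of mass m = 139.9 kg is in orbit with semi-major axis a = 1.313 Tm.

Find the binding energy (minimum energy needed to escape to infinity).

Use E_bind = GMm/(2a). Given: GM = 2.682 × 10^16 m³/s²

Convert to SI: a = 1.313 Tm = 1.313e+12 m.
Total orbital energy is E = −GMm/(2a); binding energy is E_bind = −E = GMm/(2a).
E_bind = 2.682e+16 · 139.9 / (2 · 1.313e+12) J ≈ 1.429e+06 J = 1.429 MJ.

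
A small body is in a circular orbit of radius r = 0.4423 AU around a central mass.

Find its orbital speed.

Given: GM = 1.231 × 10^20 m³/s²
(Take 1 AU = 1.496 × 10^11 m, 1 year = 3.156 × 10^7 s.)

Convert to SI: r = 0.4423 AU = 6.61681e+10 m.
For a circular orbit, gravity supplies the centripetal force, so v = √(GM / r).
v = √(1.231e+20 / 6.61681e+10) m/s ≈ 4.313e+04 m/s = 9.099 AU/year.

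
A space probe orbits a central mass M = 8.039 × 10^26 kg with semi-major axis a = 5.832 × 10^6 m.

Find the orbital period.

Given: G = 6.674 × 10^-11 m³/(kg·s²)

GM = G · M = 6.674e-11 · 8.039e+26 = 5.36523e+16 m³/s².
Kepler's third law: T = 2π √(a³ / GM).
Substituting a = 5.832e+06 m and GM = 5.36523e+16 m³/s²:
T = 2π √((5.832e+06)³ / 5.36523e+16) s
T ≈ 382 s = 6.367 minutes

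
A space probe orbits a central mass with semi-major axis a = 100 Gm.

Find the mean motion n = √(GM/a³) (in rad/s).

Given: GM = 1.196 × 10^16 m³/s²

Convert to SI: a = 100 Gm = 1e+11 m.
n = √(GM / a³).
n = √(1.196e+16 / (1e+11)³) rad/s ≈ 3.458e-09 rad/s.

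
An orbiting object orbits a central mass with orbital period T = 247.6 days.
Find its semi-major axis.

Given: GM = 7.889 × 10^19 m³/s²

Convert to SI: T = 247.6 days = 2.13926e+07 s.
Invert Kepler's third law: a = (GM · T² / (4π²))^(1/3).
Substituting T = 2.13926e+07 s and GM = 7.889e+19 m³/s²:
a = (7.889e+19 · (2.13926e+07)² / (4π²))^(1/3) m
a ≈ 9.707e+10 m = 9.707 × 10^10 m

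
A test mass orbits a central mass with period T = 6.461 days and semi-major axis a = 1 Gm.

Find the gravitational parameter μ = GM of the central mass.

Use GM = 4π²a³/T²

Convert to SI: T = 6.461 days = 558230 s; a = 1 Gm = 1e+09 m.
GM = 4π² · a³ / T².
GM = 4π² · (1e+09)³ / (558230)² m³/s² ≈ 1.267e+17 m³/s² = 1.267 × 10^17 m³/s².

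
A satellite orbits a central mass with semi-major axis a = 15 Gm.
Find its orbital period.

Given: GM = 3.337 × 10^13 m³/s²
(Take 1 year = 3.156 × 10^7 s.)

Convert to SI: a = 15 Gm = 1.5e+10 m.
Kepler's third law: T = 2π √(a³ / GM).
Substituting a = 1.5e+10 m and GM = 3.337e+13 m³/s²:
T = 2π √((1.5e+10)³ / 3.337e+13) s
T ≈ 1.998e+09 s = 63.31 years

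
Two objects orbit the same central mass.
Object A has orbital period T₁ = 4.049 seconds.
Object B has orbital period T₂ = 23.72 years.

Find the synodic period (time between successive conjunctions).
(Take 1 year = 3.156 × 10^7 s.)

Convert to SI: T₂ = 23.72 years = 7.48603e+08 s.
T_syn = |T₁ · T₂ / (T₁ − T₂)|.
T_syn = |4.049 · 7.48603e+08 / (4.049 − 7.48603e+08)| s ≈ 4.049 s = 4.049 seconds.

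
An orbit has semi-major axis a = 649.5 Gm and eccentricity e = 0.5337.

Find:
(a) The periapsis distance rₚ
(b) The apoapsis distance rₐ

Convert to SI: a = 649.5 Gm = 6.495e+11 m.
(a) rₚ = a(1 − e) = 6.495e+11 · (1 − 0.5337) = 6.495e+11 · 0.4663 ≈ 3.029e+11 m = 302.9 Gm.
(b) rₐ = a(1 + e) = 6.495e+11 · (1 + 0.5337) = 6.495e+11 · 1.5337 ≈ 9.961e+11 m = 996.1 Gm.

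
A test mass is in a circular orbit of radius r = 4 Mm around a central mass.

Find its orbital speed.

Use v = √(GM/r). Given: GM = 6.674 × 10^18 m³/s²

Convert to SI: r = 4 Mm = 4e+06 m.
For a circular orbit, gravity supplies the centripetal force, so v = √(GM / r).
v = √(6.674e+18 / 4e+06) m/s ≈ 1.292e+06 m/s = 1292 km/s.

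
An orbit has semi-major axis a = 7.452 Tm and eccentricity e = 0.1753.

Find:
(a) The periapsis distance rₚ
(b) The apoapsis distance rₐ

Convert to SI: a = 7.452 Tm = 7.452e+12 m.
(a) rₚ = a(1 − e) = 7.452e+12 · (1 − 0.1753) = 7.452e+12 · 0.8247 ≈ 6.146e+12 m = 6.146 Tm.
(b) rₐ = a(1 + e) = 7.452e+12 · (1 + 0.1753) = 7.452e+12 · 1.1753 ≈ 8.758e+12 m = 8.758 Tm.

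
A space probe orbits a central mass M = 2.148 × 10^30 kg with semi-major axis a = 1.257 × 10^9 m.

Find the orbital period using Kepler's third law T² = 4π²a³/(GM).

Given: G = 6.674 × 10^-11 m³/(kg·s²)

GM = G · M = 6.674e-11 · 2.148e+30 = 1.43358e+20 m³/s².
Kepler's third law: T = 2π √(a³ / GM).
Substituting a = 1.257e+09 m and GM = 1.43358e+20 m³/s²:
T = 2π √((1.257e+09)³ / 1.43358e+20) s
T ≈ 2.339e+04 s = 6.496 hours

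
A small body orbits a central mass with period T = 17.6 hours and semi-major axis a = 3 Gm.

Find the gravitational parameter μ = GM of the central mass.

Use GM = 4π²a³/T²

Convert to SI: T = 17.6 hours = 63360 s; a = 3 Gm = 3e+09 m.
GM = 4π² · a³ / T².
GM = 4π² · (3e+09)³ / (63360)² m³/s² ≈ 2.655e+20 m³/s² = 2.655 × 10^20 m³/s².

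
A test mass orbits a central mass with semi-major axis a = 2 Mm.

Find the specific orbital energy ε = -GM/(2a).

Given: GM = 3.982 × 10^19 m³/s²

Convert to SI: a = 2 Mm = 2e+06 m.
ε = −GM / (2a).
ε = −3.982e+19 / (2 · 2e+06) J/kg ≈ -9.955e+12 J/kg = -9955 GJ/kg.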